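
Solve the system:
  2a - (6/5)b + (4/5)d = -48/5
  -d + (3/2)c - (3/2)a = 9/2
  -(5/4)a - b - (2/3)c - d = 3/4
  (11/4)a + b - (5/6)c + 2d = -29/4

Row-reduce:
R1 ← R1 / (2).
R2 ← R2 + 3/2·R1.
R3 ← R3 + 5/4·R1.
R4 ← R4 − 11/4·R1.
R2 ← R2 / (-9/10).
R1 ← R1 + 3/5·R2.
R3 ← R3 + 7/4·R2.
R4 ← R4 − 53/20·R2.
R3 ← R3 / (-43/12).
R1 ← R1 + 1·R3.
R2 ← R2 + 5/3·R3.
R4 ← R4 − 43/12·R3.
Row 4 reduces to 0 = -2, a contradiction. The system is inconsistent.

no solution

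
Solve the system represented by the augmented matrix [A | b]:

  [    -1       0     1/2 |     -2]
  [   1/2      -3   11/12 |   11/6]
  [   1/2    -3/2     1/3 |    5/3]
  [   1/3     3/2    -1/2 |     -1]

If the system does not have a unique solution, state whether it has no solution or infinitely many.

no solution

Row-reduce:
R1 ← R1 / (-1).
R2 ← R2 − 1/2·R1.
R3 ← R3 − 1/2·R1.
R4 ← R4 − 1/3·R1.
R2 ← R2 / (-3).
R3 ← R3 + 3/2·R2.
R4 ← R4 − 3/2·R2.
Swap R3 and R4.
R3 ← R3 / (1/4).
R1 ← R1 + 1/2·R3.
R2 ← R2 + 7/18·R3.
Row 4 reduces to 0 = 1/4, a contradiction. The system is inconsistent.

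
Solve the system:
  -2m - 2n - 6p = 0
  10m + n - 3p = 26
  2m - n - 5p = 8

Row-reduce:
R1 ← R1 / (-2).
R2 ← R2 − 10·R1.
R3 ← R3 − 2·R1.
R2 ← R2 / (-9).
R1 ← R1 − 1·R2.
R3 ← R3 + 3·R2.
Row 3 reduces to 0 = -2/3, a contradiction. The system is inconsistent.

no solution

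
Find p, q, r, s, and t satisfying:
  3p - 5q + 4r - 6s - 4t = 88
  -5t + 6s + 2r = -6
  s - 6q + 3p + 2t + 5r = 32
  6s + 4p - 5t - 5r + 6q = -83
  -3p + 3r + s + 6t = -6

Row-reduce the augmented matrix:
R1 ← R1 / (3).
R3 ← R3 − 3·R1.
R4 ← R4 − 4·R1.
R5 ← R5 + 3·R1.
Swap R2 and R3.
R2 ← R2 / (-1).
R1 ← R1 + 5/3·R2.
R4 ← R4 − 38/3·R2.
R5 ← R5 + 5·R2.
R3 ← R3 / (2).
R1 ← R1 + 1/3·R3.
R2 ← R2 + 1·R3.
R4 ← R4 − 7/3·R3.
R5 ← R5 − 2·R3.
R4 ← R4 / (287/3).
R1 ← R1 + 38/3·R4.
R2 ← R2 + 4·R4.
R3 ← R3 − 3·R4.
R5 ← R5 + 46·R4.
R5 ← R5 / (4738/287).
R1 ← R1 + 739/574·R5.
R2 ← R2 + 2907/574·R5.
R3 ← R3 + 1457/287·R5.
R4 ← R4 − 493/574·R5.
Reading off the reduced rows gives p = -3, q = -5, r = 5, s = -6, t = -4.

p = -3, q = -5, r = 5, s = -6, t = -4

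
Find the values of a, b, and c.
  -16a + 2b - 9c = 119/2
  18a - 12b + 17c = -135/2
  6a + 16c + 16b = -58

a = -3, b = -1, c = -3/2

Row-reduce the augmented matrix:
R1 ← R1 / (-16).
R2 ← R2 − 18·R1.
R3 ← R3 − 6·R1.
R2 ← R2 / (-39/4).
R1 ← R1 + 1/8·R2.
R3 ← R3 − 67/4·R2.
R3 ← R3 / (953/39).
R1 ← R1 − 37/78·R3.
R2 ← R2 + 55/78·R3.
Reading off the reduced rows gives a = -3, b = -1, c = -3/2.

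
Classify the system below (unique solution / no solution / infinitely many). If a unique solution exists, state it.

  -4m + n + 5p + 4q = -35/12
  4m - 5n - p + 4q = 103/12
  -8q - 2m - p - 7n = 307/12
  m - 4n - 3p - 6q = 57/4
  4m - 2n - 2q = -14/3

Row-reduce the augmented matrix:
R1 ← R1 / (-4).
R2 ← R2 − 4·R1.
R3 ← R3 + 2·R1.
R4 ← R4 − 1·R1.
R5 ← R5 − 4·R1.
R2 ← R2 / (-4).
R1 ← R1 + 1/4·R2.
R3 ← R3 + 15/2·R2.
R4 ← R4 + 15/4·R2.
R5 ← R5 + 1·R2.
R3 ← R3 / (-11).
R1 ← R1 + 3/2·R3.
R2 ← R2 + 1·R3.
R4 ← R4 + 11/2·R3.
R5 ← R5 − 4·R3.
Swap R4 and R5.
R4 ← R4 / (-100/11).
R1 ← R1 − 21/11·R4.
R2 ← R2 − 3/11·R4.
R3 ← R3 − 25/11·R4.
R5 reduces to 0 = 0, so the extra equation is consistent.
Reading off the reduced rows gives m = -5/2, n = -3, p = -9/4, q = 1/3.

m = -5/2, n = -3, p = -9/4, q = 1/3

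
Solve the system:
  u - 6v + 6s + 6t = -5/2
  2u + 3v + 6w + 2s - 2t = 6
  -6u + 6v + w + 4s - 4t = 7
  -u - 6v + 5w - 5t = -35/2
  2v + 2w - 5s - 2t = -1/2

Row-reduce the augmented matrix:
R2 ← R2 − 2·R1.
R3 ← R3 + 6·R1.
R4 ← R4 + 1·R1.
R2 ← R2 / (15).
R1 ← R1 + 6·R2.
R3 ← R3 + 30·R2.
R4 ← R4 + 12·R2.
R5 ← R5 − 2·R2.
R3 ← R3 / (13).
R1 ← R1 − 12/5·R3.
R2 ← R2 − 2/5·R3.
R4 ← R4 − 49/5·R3.
R5 ← R5 − 6/5·R3.
R4 ← R4 / (-222/13).
R1 ← R1 + 22/13·R4.
R2 ← R2 + 50/39·R4.
R3 ← R3 − 20/13·R4.
R5 ← R5 + 215/39·R4.
R5 ← R5 / (12533/3330).
R1 ← R1 − 539/555·R5.
R2 ← R2 + 107/1665·R5.
R3 ← R3 + 98/111·R5.
R4 ← R4 − 859/1110·R5.
Reading off the reduced rows gives u = 1/2, v = 2, w = 0, s = 1/2, t = 1.

u = 1/2, v = 2, w = 0, s = 1/2, t = 1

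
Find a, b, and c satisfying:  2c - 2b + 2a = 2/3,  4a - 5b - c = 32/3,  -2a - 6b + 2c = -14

a = 3, b = 2/3, c = -2

Row-reduce the augmented matrix:
R1 ← R1 / (2).
R2 ← R2 − 4·R1.
R3 ← R3 + 2·R1.
R2 ← R2 / (-1).
R1 ← R1 + 1·R2.
R3 ← R3 + 8·R2.
R3 ← R3 / (44).
R1 ← R1 − 6·R3.
R2 ← R2 − 5·R3.
Reading off the reduced rows gives a = 3, b = 2/3, c = -2.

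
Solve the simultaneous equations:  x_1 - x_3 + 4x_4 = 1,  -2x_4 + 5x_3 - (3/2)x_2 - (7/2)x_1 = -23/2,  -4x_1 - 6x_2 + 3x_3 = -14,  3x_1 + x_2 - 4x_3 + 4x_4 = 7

no solution

Row-reduce:
R2 ← R2 + 7/2·R1.
R3 ← R3 + 4·R1.
R4 ← R4 − 3·R1.
R2 ← R2 / (-3/2).
R3 ← R3 + 6·R2.
R4 ← R4 − 1·R2.
R3 ← R3 / (-7).
R1 ← R1 + 1·R3.
R2 ← R2 + 1·R3.
Row 4 reduces to 0 = -4/3, a contradiction. The system is inconsistent.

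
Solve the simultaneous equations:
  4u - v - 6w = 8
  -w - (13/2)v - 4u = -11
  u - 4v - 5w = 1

no solution

Row-reduce:
R1 ← R1 / (4).
R2 ← R2 + 4·R1.
R3 ← R3 − 1·R1.
R2 ← R2 / (-15/2).
R1 ← R1 + 1/4·R2.
R3 ← R3 + 15/4·R2.
Row 3 reduces to 0 = 1/2, a contradiction. The system is inconsistent.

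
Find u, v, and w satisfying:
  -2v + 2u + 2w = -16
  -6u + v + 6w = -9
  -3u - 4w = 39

Row-reduce the augmented matrix:
R1 ← R1 / (2).
R2 ← R2 + 6·R1.
R3 ← R3 + 3·R1.
R2 ← R2 / (-5).
R1 ← R1 + 1·R2.
R3 ← R3 + 3·R2.
R3 ← R3 / (-41/5).
R1 ← R1 + 7/5·R3.
R2 ← R2 + 12/5·R3.
Reading off the reduced rows gives u = -5, v = -3, w = -6.

u = -5, v = -3, w = -6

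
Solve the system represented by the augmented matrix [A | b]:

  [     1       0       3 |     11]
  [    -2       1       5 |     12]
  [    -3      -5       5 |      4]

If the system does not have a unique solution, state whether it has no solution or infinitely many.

x_1 = 2, x_2 = 1, x_3 = 3

Row-reduce the augmented matrix:
R2 ← R2 + 2·R1.
R3 ← R3 + 3·R1.
R3 ← R3 + 5·R2.
R3 ← R3 / (69).
R1 ← R1 − 3·R3.
R2 ← R2 − 11·R3.
Reading off the reduced rows gives x_1 = 2, x_2 = 1, x_3 = 3.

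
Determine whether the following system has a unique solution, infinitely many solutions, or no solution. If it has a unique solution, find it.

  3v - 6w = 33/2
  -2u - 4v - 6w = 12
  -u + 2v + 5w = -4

Row-reduce the augmented matrix:
Swap R1 and R2.
R1 ← R1 / (-2).
R3 ← R3 + 1·R1.
R2 ← R2 / (3).
R1 ← R1 − 2·R2.
R3 ← R3 − 4·R2.
R3 ← R3 / (16).
R1 ← R1 − 7·R3.
R2 ← R2 + 2·R3.
Reading off the reduced rows gives u = -3, v = 3/2, w = -2.

u = -3, v = 3/2, w = -2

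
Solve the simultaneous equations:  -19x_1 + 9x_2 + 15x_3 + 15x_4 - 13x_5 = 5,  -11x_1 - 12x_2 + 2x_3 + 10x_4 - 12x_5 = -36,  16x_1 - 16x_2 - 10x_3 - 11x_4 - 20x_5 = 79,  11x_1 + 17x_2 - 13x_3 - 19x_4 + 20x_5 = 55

infinitely many solutions

Row-reduce:
R1 ← R1 / (-19).
R2 ← R2 + 11·R1.
R3 ← R3 − 16·R1.
R4 ← R4 − 11·R1.
R2 ← R2 / (-327/19).
R1 ← R1 + 9/19·R2.
R3 ← R3 + 160/19·R2.
R4 ← R4 − 422/19·R2.
R3 ← R3 / (1930/327).
R1 ← R1 + 66/109·R3.
R2 ← R2 − 127/327·R3.
R4 ← R4 + 4232/327·R3.
R4 ← R4 / (-6226/965).
R1 ← R1 + 699/965·R4.
R2 ← R2 + 273/1930·R4.
R3 ← R3 − 323/1930·R4.
Rank is 4 with 5 unknowns, leaving x_5 free.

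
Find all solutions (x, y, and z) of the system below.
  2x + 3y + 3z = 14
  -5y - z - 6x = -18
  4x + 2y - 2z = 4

infinitely many solutions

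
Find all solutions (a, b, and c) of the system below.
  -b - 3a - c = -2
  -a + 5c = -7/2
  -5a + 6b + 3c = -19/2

a = 1, b = -1/2, c = -1/2

Row-reduce the augmented matrix:
R1 ← R1 / (-3).
R2 ← R2 + 1·R1.
R3 ← R3 + 5·R1.
R2 ← R2 / (1/3).
R1 ← R1 − 1/3·R2.
R3 ← R3 − 23/3·R2.
R3 ← R3 / (-118).
R1 ← R1 + 5·R3.
R2 ← R2 − 16·R3.
Reading off the reduced rows gives a = 1, b = -1/2, c = -1/2.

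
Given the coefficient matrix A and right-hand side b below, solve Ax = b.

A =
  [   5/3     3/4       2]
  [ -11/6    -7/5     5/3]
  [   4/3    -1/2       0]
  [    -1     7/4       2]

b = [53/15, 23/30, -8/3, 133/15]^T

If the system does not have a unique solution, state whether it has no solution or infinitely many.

Row-reduce the augmented matrix:
R1 ← R1 / (5/3).
R2 ← R2 + 11/6·R1.
R3 ← R3 − 4/3·R1.
R4 ← R4 + 1·R1.
R2 ← R2 / (-23/40).
R1 ← R1 − 9/20·R2.
R3 ← R3 + 11/10·R2.
R4 ← R4 − 11/5·R2.
R3 ← R3 / (-3104/345).
R1 ← R1 − 486/115·R3.
R2 ← R2 + 464/69·R3.
R4 ← R4 − 6208/345·R3.
R4 reduces to 0 = 0, so the extra equation is consistent.
Reading off the reduced rows gives x_1 = -1, x_2 = 8/3, x_3 = 8/5.

x_1 = -1, x_2 = 8/3, x_3 = 8/5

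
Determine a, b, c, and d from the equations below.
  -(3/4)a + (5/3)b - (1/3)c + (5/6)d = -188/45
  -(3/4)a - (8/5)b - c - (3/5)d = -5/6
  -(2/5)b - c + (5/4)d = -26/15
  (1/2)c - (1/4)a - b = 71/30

a = 6/5, b = -3/2, c = 7/3, d = 0

Row-reduce the augmented matrix:
R1 ← R1 / (-3/4).
R2 ← R2 + 3/4·R1.
R4 ← R4 + 1/4·R1.
R2 ← R2 / (-49/15).
R1 ← R1 + 20/9·R2.
R3 ← R3 + 2/5·R2.
R4 ← R4 + 14/9·R2.
R3 ← R3 / (-45/49).
R1 ← R1 − 44/49·R3.
R2 ← R2 − 10/49·R3.
R4 ← R4 − 13/14·R3.
R4 ← R4 / (3323/1800).
R1 ← R1 − 283/225·R4.
R2 ← R2 − 34/45·R4.
R3 ← R3 + 1397/900·R4.
Reading off the reduced rows gives a = 6/5, b = -3/2, c = 7/3, d = 0.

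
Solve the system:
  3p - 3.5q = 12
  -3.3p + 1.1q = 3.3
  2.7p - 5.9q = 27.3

p = -3, q = -6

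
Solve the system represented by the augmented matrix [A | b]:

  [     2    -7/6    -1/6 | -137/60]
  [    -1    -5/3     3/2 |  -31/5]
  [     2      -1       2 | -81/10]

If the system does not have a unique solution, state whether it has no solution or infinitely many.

Row-reduce the augmented matrix:
R1 ← R1 / (2).
R2 ← R2 + 1·R1.
R3 ← R3 − 2·R1.
R2 ← R2 / (-9/4).
R1 ← R1 + 7/12·R2.
R3 ← R3 − 1/6·R2.
R3 ← R3 / (184/81).
R1 ← R1 + 73/162·R3.
R2 ← R2 + 17/27·R3.
Reading off the reduced rows gives x_1 = -1/2, x_2 = 3/2, x_3 = -14/5.

x_1 = -1/2, x_2 = 3/2, x_3 = -14/5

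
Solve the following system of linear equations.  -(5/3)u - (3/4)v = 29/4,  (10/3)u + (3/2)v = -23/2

Row-reduce:
R1 ← R1 / (-5/3).
R2 ← R2 − 10/3·R1.
Row 2 reduces to 0 = 3, a contradiction. The system is inconsistent.

no solution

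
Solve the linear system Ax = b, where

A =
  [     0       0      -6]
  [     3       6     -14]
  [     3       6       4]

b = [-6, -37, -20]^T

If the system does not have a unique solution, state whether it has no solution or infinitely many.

Row-reduce:
Swap R1 and R2.
R1 ← R1 / (3).
R3 ← R3 − 3·R1.
R2 ← R2 / (-6).
R1 ← R1 + 14/3·R2.
R3 ← R3 − 18·R2.
Row 3 reduces to 0 = -1, a contradiction. The system is inconsistent.

no solution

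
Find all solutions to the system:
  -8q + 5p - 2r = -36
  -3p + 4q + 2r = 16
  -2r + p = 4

infinitely many solutions

Row-reduce:
R1 ← R1 / (5).
R2 ← R2 + 3·R1.
R3 ← R3 − 1·R1.
R2 ← R2 / (-4/5).
R1 ← R1 + 8/5·R2.
R3 ← R3 − 8/5·R2.
Rank is 2 with 3 unknowns, leaving r free.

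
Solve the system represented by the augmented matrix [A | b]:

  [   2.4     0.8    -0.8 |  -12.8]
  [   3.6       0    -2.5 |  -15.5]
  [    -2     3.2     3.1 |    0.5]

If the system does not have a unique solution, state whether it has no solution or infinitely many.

x_1 = -5, x_2 = -2, x_3 = -1

Row-reduce the augmented matrix:
R1 ← R1 / (12/5).
R2 ← R2 − 18/5·R1.
R3 ← R3 + 2·R1.
R2 ← R2 / (-6/5).
R1 ← R1 − 1/3·R2.
R3 ← R3 − 58/15·R2.
R3 ← R3 / (-79/45).
R1 ← R1 + 25/36·R3.
R2 ← R2 − 13/12·R3.
Reading off the reduced rows gives x_1 = -5, x_2 = -2, x_3 = -1.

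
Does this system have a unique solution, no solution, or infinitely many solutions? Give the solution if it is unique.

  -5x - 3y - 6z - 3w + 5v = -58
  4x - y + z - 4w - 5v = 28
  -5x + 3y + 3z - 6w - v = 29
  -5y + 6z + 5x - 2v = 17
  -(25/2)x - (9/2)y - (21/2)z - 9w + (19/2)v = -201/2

no solution

Row-reduce:
R1 ← R1 / (-5).
R2 ← R2 − 4·R1.
R3 ← R3 + 5·R1.
R4 ← R4 − 5·R1.
R5 ← R5 + 25/2·R1.
R2 ← R2 / (-17/5).
R1 ← R1 − 3/5·R2.
R3 ← R3 − 6·R2.
R4 ← R4 + 8·R2.
R5 ← R5 − 3·R2.
R3 ← R3 / (39/17).
R1 ← R1 − 9/17·R3.
R2 ← R2 − 19/17·R3.
R4 ← R4 − 152/17·R3.
R5 ← R5 − 39/34·R3.
R4 ← R4 / (881/13).
R1 ← R1 − 36/13·R4.
R2 ← R2 − 115/13·R4.
R3 ← R3 + 81/13·R4.
Row 5 reduces to 0 = 1, a contradiction. The system is inconsistent.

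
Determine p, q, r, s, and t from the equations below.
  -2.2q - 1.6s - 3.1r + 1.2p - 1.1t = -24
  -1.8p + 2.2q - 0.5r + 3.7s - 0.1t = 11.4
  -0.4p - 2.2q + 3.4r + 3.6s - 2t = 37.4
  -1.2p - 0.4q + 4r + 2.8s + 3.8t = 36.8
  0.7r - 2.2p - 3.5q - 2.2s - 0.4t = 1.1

Row-reduce the augmented matrix:
R1 ← R1 / (6/5).
R2 ← R2 + 9/5·R1.
R3 ← R3 + 2/5·R1.
R4 ← R4 + 6/5·R1.
R5 ← R5 + 11/5·R1.
R2 ← R2 / (-11/10).
R1 ← R1 + 11/6·R2.
R3 ← R3 + 44/15·R2.
R4 ← R4 + 13/5·R2.
R5 ← R5 + 113/15·R2.
R3 ← R3 / (161/10).
R1 ← R1 − 6·R3.
R2 ← R2 − 103/22·R3.
R4 ← R4 − 719/55·R3.
R5 ← R5 − 6663/220·R3.
R4 ← R4 / (-13707/8855).
R1 ← R1 + 1079/322·R4.
R2 ← R2 + 1887/1771·R4.
R3 ← R3 + 4/161·R4.
R5 ← R5 + 117629/8855·R4.
R5 ← R5 / (-2563163/68535).
R1 ← R1 + 263545/27414·R5.
R2 ← R2 + 11414/4569·R5.
R3 ← R3 − 865/13707·R5.
R4 ← R4 + 43999/13707·R5.
Reading off the reduced rows gives p = -1, q = -1, r = 6, s = 4, t = 0.

p = -1, q = -1, r = 6, s = 4, t = 0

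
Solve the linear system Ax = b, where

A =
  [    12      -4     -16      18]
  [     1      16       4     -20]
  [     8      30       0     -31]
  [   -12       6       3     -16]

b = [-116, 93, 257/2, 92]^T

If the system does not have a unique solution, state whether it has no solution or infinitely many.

Row-reduce:
R1 ← R1 / (12).
R2 ← R2 − 1·R1.
R3 ← R3 − 8·R1.
R4 ← R4 + 12·R1.
R2 ← R2 / (49/3).
R1 ← R1 + 1/3·R2.
R3 ← R3 − 98/3·R2.
R4 ← R4 − 2·R2.
Swap R3 and R4.
R3 ← R3 / (-669/49).
R1 ← R1 + 60/49·R3.
R2 ← R2 − 16/49·R3.
Row 4 reduces to 0 = 1/2, a contradiction. The system is inconsistent.

no solution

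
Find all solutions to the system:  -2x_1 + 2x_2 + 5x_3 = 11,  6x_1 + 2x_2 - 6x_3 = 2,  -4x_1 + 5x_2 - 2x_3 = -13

Row-reduce the augmented matrix:
R1 ← R1 / (-2).
R2 ← R2 − 6·R1.
R3 ← R3 + 4·R1.
R2 ← R2 / (8).
R1 ← R1 + 1·R2.
R3 ← R3 − 1·R2.
R3 ← R3 / (-105/8).
R1 ← R1 + 11/8·R3.
R2 ← R2 − 9/8·R3.
Reading off the reduced rows gives x_1 = 3, x_2 = 1, x_3 = 3.

x_1 = 3, x_2 = 1, x_3 = 3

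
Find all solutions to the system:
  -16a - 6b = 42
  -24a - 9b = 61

no solution

Row-reduce:
R1 ← R1 / (-16).
R2 ← R2 + 24·R1.
Row 2 reduces to 0 = -2, a contradiction. The system is inconsistent.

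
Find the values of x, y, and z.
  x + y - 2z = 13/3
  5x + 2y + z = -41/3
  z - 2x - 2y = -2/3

Row-reduce the augmented matrix:
R2 ← R2 − 5·R1.
R3 ← R3 + 2·R1.
R2 ← R2 / (-3).
R1 ← R1 − 1·R2.
R3 ← R3 / (-3).
R1 ← R1 − 5/3·R3.
R2 ← R2 + 11/3·R3.
Reading off the reduced rows gives x = -3, y = 2, z = -8/3.

x = -3, y = 2, z = -8/3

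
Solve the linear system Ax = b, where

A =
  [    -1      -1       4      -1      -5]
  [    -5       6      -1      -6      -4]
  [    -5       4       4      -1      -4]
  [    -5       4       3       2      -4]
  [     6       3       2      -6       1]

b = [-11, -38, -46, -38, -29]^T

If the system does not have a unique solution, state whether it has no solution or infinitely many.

x_1 = 1, x_2 = -6, x_3 = -5, x_4 = 1, x_5 = -1

Row-reduce the augmented matrix:
R1 ← R1 / (-1).
R2 ← R2 + 5·R1.
R3 ← R3 + 5·R1.
R4 ← R4 + 5·R1.
R5 ← R5 − 6·R1.
R2 ← R2 / (11).
R1 ← R1 − 1·R2.
R3 ← R3 − 9·R2.
R4 ← R4 − 9·R2.
R5 ← R5 + 3·R2.
R3 ← R3 / (13/11).
R1 ← R1 + 23/11·R3.
R2 ← R2 + 21/11·R3.
R4 ← R4 − 2/11·R3.
R5 ← R5 − 223/11·R3.
R4 ← R4 / (92/13).
R1 ← R1 − 125/13·R4.
R2 ← R2 − 100/13·R4.
R3 ← R3 − 53/13·R4.
R5 ← R5 + 1234/13·R4.
R5 ← R5 / (-1045/23).
R1 ← R1 − 251/46·R5.
R2 ← R2 − 105/23·R5.
R3 ← R3 − 63/46·R5.
R4 ← R4 − 21/46·R5.
Reading off the reduced rows gives x_1 = 1, x_2 = -6, x_3 = -5, x_4 = 1, x_5 = -1.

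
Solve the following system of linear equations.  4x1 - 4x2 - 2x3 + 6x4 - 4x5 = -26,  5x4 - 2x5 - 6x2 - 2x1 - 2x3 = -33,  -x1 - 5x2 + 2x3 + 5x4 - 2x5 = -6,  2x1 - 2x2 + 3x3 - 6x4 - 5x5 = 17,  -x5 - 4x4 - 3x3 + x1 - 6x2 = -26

Row-reduce the augmented matrix:
R1 ← R1 / (4).
R2 ← R2 + 2·R1.
R3 ← R3 + 1·R1.
R4 ← R4 − 2·R1.
R5 ← R5 − 1·R1.
R2 ← R2 / (-8).
R1 ← R1 + 1·R2.
R3 ← R3 + 6·R2.
R5 ← R5 + 5·R2.
R3 ← R3 / (15/4).
R1 ← R1 + 1/8·R3.
R2 ← R2 − 3/8·R3.
R4 ← R4 − 4·R3.
R5 ← R5 + 5/8·R3.
R4 ← R4 / (-143/15).
R1 ← R1 − 31/60·R4.
R2 ← R2 + 21/20·R4.
R3 ← R3 − 2/15·R4.
R5 ← R5 + 125/12·R4.
R5 ← R5 / (3305/572).
R1 ← R1 + 379/572·R5.
R2 ← R2 − 475/572·R5.
R3 ← R3 + 6/143·R5.
R4 ← R4 − 45/143·R5.
Reading off the reduced rows gives x1 = 1, x2 = 2, x3 = 6, x4 = -1, x5 = 1.

x1 = 1, x2 = 2, x3 = 6, x4 = -1, x5 = 1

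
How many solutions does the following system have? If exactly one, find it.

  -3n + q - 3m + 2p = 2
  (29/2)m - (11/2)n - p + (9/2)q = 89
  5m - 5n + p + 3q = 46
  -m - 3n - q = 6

infinitely many solutions

Row-reduce:
R1 ← R1 / (-3).
R2 ← R2 − 29/2·R1.
R3 ← R3 − 5·R1.
R4 ← R4 + 1·R1.
R2 ← R2 / (-20).
R1 ← R1 − 1·R2.
R3 ← R3 + 10·R2.
R4 ← R4 + 2·R2.
Swap R3 and R4.
R3 ← R3 / (-23/15).
R1 ← R1 + 7/30·R3.
R2 ← R2 + 13/30·R3.
Rank is 3 with 4 unknowns, leaving q free.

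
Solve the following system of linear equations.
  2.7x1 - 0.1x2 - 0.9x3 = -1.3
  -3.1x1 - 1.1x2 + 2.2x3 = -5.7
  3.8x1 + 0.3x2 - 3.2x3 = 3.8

x1 = -1, x2 = 4, x3 = -2

Row-reduce the augmented matrix:
R1 ← R1 / (27/10).
R2 ← R2 + 31/10·R1.
R3 ← R3 − 19/5·R1.
R2 ← R2 / (-164/135).
R1 ← R1 + 1/27·R2.
R3 ← R3 − 119/270·R2.
R3 ← R3 / (-4953/3280).
R1 ← R1 + 121/328·R3.
R2 ← R2 + 315/328·R3.
Reading off the reduced rows gives x1 = -1, x2 = 4, x3 = -2.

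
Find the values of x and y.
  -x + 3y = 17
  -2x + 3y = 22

x = -5, y = 4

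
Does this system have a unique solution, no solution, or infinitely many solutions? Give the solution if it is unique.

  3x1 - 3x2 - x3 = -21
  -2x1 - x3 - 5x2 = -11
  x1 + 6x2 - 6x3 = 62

Row-reduce the augmented matrix:
R1 ← R1 / (3).
R2 ← R2 + 2·R1.
R3 ← R3 − 1·R1.
R2 ← R2 / (-7).
R1 ← R1 + 1·R2.
R3 ← R3 − 7·R2.
R3 ← R3 / (-22/3).
R1 ← R1 + 2/21·R3.
R2 ← R2 − 5/21·R3.
Reading off the reduced rows gives x1 = -4, x2 = 5, x3 = -6.

x1 = -4, x2 = 5, x3 = -6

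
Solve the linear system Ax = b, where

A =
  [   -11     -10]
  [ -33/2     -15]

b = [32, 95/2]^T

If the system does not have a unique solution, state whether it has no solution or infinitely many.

no solution

Row-reduce:
R1 ← R1 / (-11).
R2 ← R2 + 33/2·R1.
Row 2 reduces to 0 = -1/2, a contradiction. The system is inconsistent.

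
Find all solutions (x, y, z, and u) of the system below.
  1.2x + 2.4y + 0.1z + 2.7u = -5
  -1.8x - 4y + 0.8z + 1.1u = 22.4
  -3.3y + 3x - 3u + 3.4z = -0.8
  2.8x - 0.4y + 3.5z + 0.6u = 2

Row-reduce the augmented matrix:
R1 ← R1 / (6/5).
R2 ← R2 + 9/5·R1.
R3 ← R3 − 3·R1.
R4 ← R4 − 14/5·R1.
R2 ← R2 / (-2/5).
R1 ← R1 − 2·R2.
R3 ← R3 + 93/10·R2.
R4 ← R4 + 6·R2.
R3 ← R3 / (-303/16).
R1 ← R1 − 29/6·R3.
R2 ← R2 + 19/8·R3.
R4 ← R4 + 659/60·R3.
R4 ← R4 / (-39643/5050).
R1 ← R1 + 5099/1010·R4.
R2 ← R2 − 1699/505·R4.
R3 ← R3 − 3453/505·R4.
Reading off the reduced rows gives x = -5, y = -2, z = 4, u = 2.

x = -5, y = -2, z = 4, u = 2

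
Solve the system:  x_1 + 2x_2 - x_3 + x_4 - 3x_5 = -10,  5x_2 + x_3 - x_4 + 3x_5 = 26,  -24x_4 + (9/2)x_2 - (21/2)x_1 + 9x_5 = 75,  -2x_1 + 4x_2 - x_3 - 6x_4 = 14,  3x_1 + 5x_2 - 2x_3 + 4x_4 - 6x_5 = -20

Row-reduce:
R3 ← R3 + 21/2·R1.
R4 ← R4 + 2·R1.
R5 ← R5 − 3·R1.
R2 ← R2 / (5).
R1 ← R1 − 2·R2.
R3 ← R3 − 51/2·R2.
R4 ← R4 − 8·R2.
R5 ← R5 + 1·R2.
R3 ← R3 / (-78/5).
R1 ← R1 + 7/5·R3.
R2 ← R2 − 1/5·R3.
R4 ← R4 + 23/5·R3.
R5 ← R5 − 6/5·R3.
R4 ← R4 / (1/13).
R1 ← R1 − 28/13·R4.
R2 ← R2 + 4/13·R4.
R3 ← R3 − 7/13·R4.
R5 ← R5 − 2/13·R4.
Row 5 reduces to 0 = 2, a contradiction. The system is inconsistent.

no solution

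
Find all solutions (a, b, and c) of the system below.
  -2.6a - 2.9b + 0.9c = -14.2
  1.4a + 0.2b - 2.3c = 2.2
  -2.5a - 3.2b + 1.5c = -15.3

a = 1, b = 4, c = 0

Row-reduce the augmented matrix:
R1 ← R1 / (-13/5).
R2 ← R2 − 7/5·R1.
R3 ← R3 + 5/2·R1.
R2 ← R2 / (-177/130).
R1 ← R1 − 29/26·R2.
R3 ← R3 + 107/260·R2.
R3 ← R3 / (71/60).
R1 ← R1 + 11/6·R3.
R2 ← R2 − 4/3·R3.
Reading off the reduced rows gives a = 1, b = 4, c = 0.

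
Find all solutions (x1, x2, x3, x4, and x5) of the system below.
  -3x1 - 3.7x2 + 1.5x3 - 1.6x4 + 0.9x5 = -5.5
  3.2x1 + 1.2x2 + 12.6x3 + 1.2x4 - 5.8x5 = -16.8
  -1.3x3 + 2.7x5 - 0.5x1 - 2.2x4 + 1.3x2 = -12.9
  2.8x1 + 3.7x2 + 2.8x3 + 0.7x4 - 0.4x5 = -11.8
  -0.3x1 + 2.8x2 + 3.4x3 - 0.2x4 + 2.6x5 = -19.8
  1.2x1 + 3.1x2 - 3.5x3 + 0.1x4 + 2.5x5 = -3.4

Row-reduce the augmented matrix:
R1 ← R1 / (-3).
R2 ← R2 − 16/5·R1.
R3 ← R3 + 1/2·R1.
R4 ← R4 − 14/5·R1.
R5 ← R5 + 3/10·R1.
R6 ← R6 − 6/5·R1.
R2 ← R2 / (-206/75).
R1 ← R1 − 37/30·R2.
R3 ← R3 − 23/12·R2.
R4 ← R4 − 37/150·R2.
R5 ← R5 − 317/100·R2.
R6 ← R6 − 81/50·R2.
R3 ← R3 / (34439/4120).
R1 ← R1 − 2421/412·R3.
R2 ← R2 + 1065/206·R3.
R4 ← R4 − 11279/2060·R3.
R5 ← R5 − 80911/4120·R3.
R6 ← R6 − 11279/2060·R3.
R4 ← R4 / (226991/344390).
R1 ← R1 − 65898/34439·R4.
R2 ← R2 + 42358/34439·R4.
R3 ← R3 + 9422/34439·R4.
R5 ← R5 − 817594/172195·R4.
R6 ← R6 − 226991/344390·R4.
R5 ← R5 / (-5759603/1134955).
R1 ← R1 + 790054/226991·R5.
R2 ← R2 − 515658/226991·R5.
R3 ← R3 − 29099/226991·R5.
R4 ← R4 − 188490/226991·R5.
R6 reduces to 0 = 0, so the extra equation is consistent.
Reading off the reduced rows gives x1 = -4, x2 = 1, x3 = -3, x4 = 3, x5 = -5.

x1 = -4, x2 = 1, x3 = -3, x4 = 3, x5 = -5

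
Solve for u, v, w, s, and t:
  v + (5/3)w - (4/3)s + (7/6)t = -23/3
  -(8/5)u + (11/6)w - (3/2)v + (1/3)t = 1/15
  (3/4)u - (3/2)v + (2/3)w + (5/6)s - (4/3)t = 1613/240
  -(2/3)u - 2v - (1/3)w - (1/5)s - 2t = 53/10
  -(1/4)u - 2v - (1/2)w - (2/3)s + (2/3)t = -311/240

u = 1/4, v = -1, w = -1/5, s = 3, t = -2

Row-reduce the augmented matrix:
Swap R1 and R2.
R1 ← R1 / (-8/5).
R3 ← R3 − 3/4·R1.
R4 ← R4 + 2/3·R1.
R5 ← R5 + 1/4·R1.
R1 ← R1 − 15/16·R2.
R3 ← R3 + 141/64·R2.
R4 ← R4 + 11/8·R2.
R5 ← R5 + 113/64·R2.
R3 ← R3 / (499/96).
R1 ← R1 + 65/24·R3.
R2 ← R2 − 5/3·R3.
R4 ← R4 − 43/36·R3.
R5 ← R5 − 69/32·R3.
R4 ← R4 / (-34801/22455).
R1 ← R1 − 230/1497·R4.
R2 ← R2 + 986/1497·R4.
R3 ← R3 + 202/499·R4.
R5 ← R5 + 6431/2994·R4.
R5 ← R5 / (2740657/835224).
R1 ← R1 + 23000/34801·R5.
R2 ← R2 − 150793/139204·R5.
R3 ← R3 − 68395/139204·R5.
R4 ← R4 − 76785/139204·R5.
Reading off the reduced rows gives u = 1/4, v = -1, w = -1/5, s = 3, t = -2.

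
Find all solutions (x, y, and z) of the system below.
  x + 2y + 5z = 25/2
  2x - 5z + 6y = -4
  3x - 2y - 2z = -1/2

Row-reduce the augmented matrix:
R2 ← R2 − 2·R1.
R3 ← R3 − 3·R1.
R2 ← R2 / (2).
R1 ← R1 − 2·R2.
R3 ← R3 + 8·R2.
R3 ← R3 / (-77).
R1 ← R1 − 20·R3.
R2 ← R2 + 15/2·R3.
Reading off the reduced rows gives x = 3/2, y = 1/2, z = 2.

x = 3/2, y = 1/2, z = 2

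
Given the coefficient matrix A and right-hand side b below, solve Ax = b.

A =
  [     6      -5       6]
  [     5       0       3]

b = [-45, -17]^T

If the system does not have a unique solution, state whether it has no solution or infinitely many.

Row-reduce:
R1 ← R1 / (6).
R2 ← R2 − 5·R1.
R2 ← R2 / (25/6).
R1 ← R1 + 5/6·R2.
Rank is 2 with 3 unknowns, leaving x_3 free.

infinitely many solutions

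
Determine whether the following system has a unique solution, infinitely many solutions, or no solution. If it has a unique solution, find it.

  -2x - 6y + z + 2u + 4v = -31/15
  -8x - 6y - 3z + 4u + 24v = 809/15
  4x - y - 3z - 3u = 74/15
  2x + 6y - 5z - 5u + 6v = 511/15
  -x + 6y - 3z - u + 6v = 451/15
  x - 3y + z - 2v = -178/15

x = -2/3, y = 7/5, z = -3, u = 0, v = 2

Row-reduce the augmented matrix:
R1 ← R1 / (-2).
R2 ← R2 + 8·R1.
R3 ← R3 − 4·R1.
R4 ← R4 − 2·R1.
R5 ← R5 + 1·R1.
R6 ← R6 − 1·R1.
R2 ← R2 / (18).
R1 ← R1 − 3·R2.
R3 ← R3 + 13·R2.
R5 ← R5 − 9·R2.
R6 ← R6 + 6·R2.
R3 ← R3 / (-109/18).
R1 ← R1 − 2/3·R3.
R2 ← R2 + 7/18·R3.
R4 ← R4 + 4·R3.
R6 ← R6 + 5/6·R3.
R4 ← R4 / (-191/109).
R1 ← R1 + 59/109·R4.
R2 ← R2 + 11/109·R4.
R3 ← R3 − 34/109·R4.
R6 ← R6 + 8/109·R4.
Swap R5 and R6.
R5 ← R5 / (140/191).
R1 ← R1 + 400/191·R5.
R2 ← R2 + 94/191·R5.
R3 ← R3 + 404/191·R5.
R4 ← R4 + 98/191·R5.
R6 reduces to 0 = 0, so the extra equation is consistent.
Reading off the reduced rows gives x = -2/3, y = 7/5, z = -3, u = 0, v = 2.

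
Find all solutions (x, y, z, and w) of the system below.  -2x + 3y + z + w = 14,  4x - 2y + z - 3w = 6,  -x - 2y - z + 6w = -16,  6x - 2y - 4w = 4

Row-reduce the augmented matrix:
R1 ← R1 / (-2).
R2 ← R2 − 4·R1.
R3 ← R3 + 1·R1.
R4 ← R4 − 6·R1.
R2 ← R2 / (4).
R1 ← R1 + 3/2·R2.
R3 ← R3 + 7/2·R2.
R4 ← R4 − 7·R2.
R3 ← R3 / (9/8).
R1 ← R1 − 5/8·R3.
R2 ← R2 − 3/4·R3.
R4 ← R4 + 9/4·R3.
R4 ← R4 / (10).
R1 ← R1 + 31/9·R4.
R2 ← R2 + 10/3·R4.
R3 ← R3 − 37/9·R4.
Reading off the reduced rows gives x = 2, y = 4, z = 6, w = 0.

x = 2, y = 4, z = 6, w = 0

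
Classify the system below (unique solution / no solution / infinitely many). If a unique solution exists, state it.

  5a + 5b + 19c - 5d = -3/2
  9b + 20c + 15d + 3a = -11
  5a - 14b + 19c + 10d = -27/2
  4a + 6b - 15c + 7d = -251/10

Row-reduce the augmented matrix:
R1 ← R1 / (5).
R2 ← R2 − 3·R1.
R3 ← R3 − 5·R1.
R4 ← R4 − 4·R1.
R2 ← R2 / (6).
R1 ← R1 − 1·R2.
R3 ← R3 + 19·R2.
R4 ← R4 − 2·R2.
R3 ← R3 / (817/30).
R1 ← R1 − 71/30·R3.
R2 ← R2 − 43/30·R3.
R4 ← R4 + 496/15·R3.
R4 ← R4 / (75509/817).
R1 ← R1 + 8380/817·R4.
R2 ← R2 + 15/19·R4.
R3 ← R3 − 2160/817·R4.
Reading off the reduced rows gives a = -3, b = 0, c = 1/2, d = -4/5.

a = -3, b = 0, c = 1/2, d = -4/5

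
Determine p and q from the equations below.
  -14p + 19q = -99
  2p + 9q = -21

Row-reduce the augmented matrix:
R1 ← R1 / (-14).
R2 ← R2 − 2·R1.
R2 ← R2 / (82/7).
R1 ← R1 + 19/14·R2.
Reading off the reduced rows gives p = 3, q = -3.

p = 3, q = -3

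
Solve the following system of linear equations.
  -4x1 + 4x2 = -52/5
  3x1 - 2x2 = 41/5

Row-reduce the augmented matrix:
R1 ← R1 / (-4).
R2 ← R2 − 3·R1.
R1 ← R1 + 1·R2.
Reading off the reduced rows gives x1 = 3, x2 = 2/5.

x1 = 3, x2 = 2/5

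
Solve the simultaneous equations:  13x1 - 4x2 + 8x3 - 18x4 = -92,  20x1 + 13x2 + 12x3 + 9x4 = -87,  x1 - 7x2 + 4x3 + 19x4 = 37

Row-reduce:
R1 ← R1 / (13).
R2 ← R2 − 20·R1.
R3 ← R3 − 1·R1.
R2 ← R2 / (249/13).
R1 ← R1 + 4/13·R2.
R3 ← R3 + 87/13·R2.
R3 ← R3 / (272/83).
R1 ← R1 − 152/249·R3.
R2 ← R2 + 4/249·R3.
Rank is 3 with 4 unknowns, leaving x4 free.

infinitely many solutions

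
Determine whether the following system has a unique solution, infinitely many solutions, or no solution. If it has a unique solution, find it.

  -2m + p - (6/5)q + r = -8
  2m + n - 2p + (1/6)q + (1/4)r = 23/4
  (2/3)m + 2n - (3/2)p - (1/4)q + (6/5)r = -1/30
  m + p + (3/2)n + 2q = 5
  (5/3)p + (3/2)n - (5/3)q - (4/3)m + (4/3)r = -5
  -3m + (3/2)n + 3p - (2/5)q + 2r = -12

no solution

Row-reduce:
R1 ← R1 / (-2).
R2 ← R2 − 2·R1.
R3 ← R3 − 2/3·R1.
R4 ← R4 − 1·R1.
R5 ← R5 + 4/3·R1.
R6 ← R6 + 3·R1.
R3 ← R3 − 2·R2.
R4 ← R4 − 3/2·R2.
R5 ← R5 − 3/2·R2.
R6 ← R6 − 3/2·R2.
R3 ← R3 / (5/6).
R1 ← R1 + 1/2·R3.
R2 ← R2 + 1·R3.
R4 ← R4 − 3·R3.
R5 ← R5 − 5/2·R3.
R6 ← R6 − 3·R3.
R4 ← R4 / (-43/20).
R1 ← R1 − 29/20·R4.
R2 ← R2 − 2/3·R4.
R3 ← R3 − 17/10·R4.
R5 ← R5 + 107/30·R4.
R6 ← R6 + 43/20·R4.
R5 ← R5 / (-15483/8600).
R1 ← R1 − 2921/8600·R5.
R2 ← R2 − 9581/12900·R5.
R3 ← R3 − 2169/4300·R5.
R4 ← R4 + 421/430·R5.
Row 6 reduces to 0 = -1, a contradiction. The system is inconsistent.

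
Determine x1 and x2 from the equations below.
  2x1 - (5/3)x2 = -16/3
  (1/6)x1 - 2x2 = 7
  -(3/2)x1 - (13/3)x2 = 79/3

Row-reduce the augmented matrix:
R1 ← R1 / (2).
R2 ← R2 − 1/6·R1.
R3 ← R3 + 3/2·R1.
R2 ← R2 / (-67/36).
R1 ← R1 + 5/6·R2.
R3 ← R3 + 67/12·R2.
R3 reduces to 0 = 0, so the extra equation is consistent.
Reading off the reduced rows gives x1 = -6, x2 = -4.

x1 = -6, x2 = -4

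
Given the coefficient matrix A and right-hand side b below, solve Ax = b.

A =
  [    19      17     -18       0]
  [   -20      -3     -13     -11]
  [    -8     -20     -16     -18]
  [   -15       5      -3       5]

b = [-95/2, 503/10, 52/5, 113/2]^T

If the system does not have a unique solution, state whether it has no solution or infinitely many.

x_1 = -3, x_2 = -1/2, x_3 = -1, x_4 = 11/5

Row-reduce the augmented matrix:
R1 ← R1 / (19).
R2 ← R2 + 20·R1.
R3 ← R3 + 8·R1.
R4 ← R4 + 15·R1.
R2 ← R2 / (283/19).
R1 ← R1 − 17/19·R2.
R3 ← R3 + 244/19·R2.
R4 ← R4 − 350/19·R2.
R3 ← R3 / (-14468/283).
R1 ← R1 − 275/283·R3.
R2 ← R2 + 607/283·R3.
R4 ← R4 − 6311/283·R3.
R4 ← R4 / (47857/7234).
R1 ← R1 − 1001/7234·R4.
R2 ← R2 − 2999/7234·R4.
R3 ← R3 − 3889/7234·R4.
Reading off the reduced rows gives x_1 = -3, x_2 = -1/2, x_3 = -1, x_4 = 11/5.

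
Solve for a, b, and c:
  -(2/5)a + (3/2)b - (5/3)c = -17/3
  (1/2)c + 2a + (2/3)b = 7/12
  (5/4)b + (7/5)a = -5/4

Row-reduce the augmented matrix:
R1 ← R1 / (-2/5).
R2 ← R2 − 2·R1.
R3 ← R3 − 7/5·R1.
R2 ← R2 / (49/6).
R1 ← R1 + 15/4·R2.
R3 ← R3 − 13/2·R2.
R3 ← R3 / (59/147).
R1 ← R1 − 335/588·R3.
R2 ← R2 + 47/49·R3.
Reading off the reduced rows gives a = 0, b = -1, c = 5/2.

a = 0, b = -1, c = 5/2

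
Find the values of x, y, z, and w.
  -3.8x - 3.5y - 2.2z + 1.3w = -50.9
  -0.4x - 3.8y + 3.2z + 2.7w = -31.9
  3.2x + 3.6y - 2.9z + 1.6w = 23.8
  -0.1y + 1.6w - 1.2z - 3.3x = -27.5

x = 5, y = 6, z = 2, w = -5

Row-reduce the augmented matrix:
R1 ← R1 / (-19/5).
R2 ← R2 + 2/5·R1.
R3 ← R3 − 16/5·R1.
R4 ← R4 + 33/10·R1.
R2 ← R2 / (-326/95).
R1 ← R1 − 35/38·R2.
R3 ← R3 − 62/95·R2.
R4 ← R4 − 1117/380·R2.
R3 ← R3 / (-41/10).
R1 ← R1 − 3/2·R3.
R2 ← R2 + 1·R3.
R4 ← R4 − 73/20·R3.
R4 ← R4 / (2940297/534640).
R1 ← R1 − 80735/53464·R4.
R2 ← R2 + 40715/26732·R4.
R3 ← R3 + 5187/6683·R4.
Reading off the reduced rows gives x = 5, y = 6, z = 2, w = -5.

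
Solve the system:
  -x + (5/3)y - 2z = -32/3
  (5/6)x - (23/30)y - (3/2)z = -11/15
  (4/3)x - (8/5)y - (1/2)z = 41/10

Row-reduce:
R1 ← R1 / (-1).
R2 ← R2 − 5/6·R1.
R3 ← R3 − 4/3·R1.
R2 ← R2 / (28/45).
R1 ← R1 + 5/3·R2.
R3 ← R3 − 28/45·R2.
Row 3 reduces to 0 = -1/2, a contradiction. The system is inconsistent.

no solution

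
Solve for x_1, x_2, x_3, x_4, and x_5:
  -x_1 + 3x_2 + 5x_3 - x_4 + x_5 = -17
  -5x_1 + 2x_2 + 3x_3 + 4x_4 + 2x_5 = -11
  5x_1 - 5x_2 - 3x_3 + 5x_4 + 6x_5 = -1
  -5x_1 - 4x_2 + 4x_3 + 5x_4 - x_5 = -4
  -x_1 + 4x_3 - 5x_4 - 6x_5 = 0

x_1 = -2, x_2 = -2, x_3 = -3, x_4 = -2, x_5 = 0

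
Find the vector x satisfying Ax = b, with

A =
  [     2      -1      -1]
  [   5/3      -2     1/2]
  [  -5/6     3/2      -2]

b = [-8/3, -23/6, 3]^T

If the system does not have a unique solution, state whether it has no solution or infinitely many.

x_1 = -1, x_2 = 1, x_3 = -1/3

Row-reduce the augmented matrix:
R1 ← R1 / (2).
R2 ← R2 − 5/3·R1.
R3 ← R3 + 5/6·R1.
R2 ← R2 / (-7/6).
R1 ← R1 + 1/2·R2.
R3 ← R3 − 13/12·R2.
R3 ← R3 / (-33/28).
R1 ← R1 + 15/14·R3.
R2 ← R2 + 8/7·R3.
Reading off the reduced rows gives x_1 = -1, x_2 = 1, x_3 = -1/3.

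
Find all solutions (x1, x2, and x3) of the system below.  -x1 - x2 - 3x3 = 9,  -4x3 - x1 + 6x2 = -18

Row-reduce:
R1 ← R1 / (-1).
R2 ← R2 + 1·R1.
R2 ← R2 / (7).
R1 ← R1 − 1·R2.
Rank is 2 with 3 unknowns, leaving x3 free.

infinitely many solutions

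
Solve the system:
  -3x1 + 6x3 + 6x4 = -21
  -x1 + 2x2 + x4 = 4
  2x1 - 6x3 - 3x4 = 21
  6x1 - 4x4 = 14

x1 = 3, x2 = 3, x3 = -3, x4 = 1

Row-reduce the augmented matrix:
R1 ← R1 / (-3).
R2 ← R2 + 1·R1.
R3 ← R3 − 2·R1.
R4 ← R4 − 6·R1.
R2 ← R2 / (2).
R3 ← R3 / (-2).
R1 ← R1 + 2·R3.
R2 ← R2 + 1·R3.
R4 ← R4 − 12·R3.
R4 ← R4 / (14).
R1 ← R1 + 3·R4.
R2 ← R2 + 1·R4.
R3 ← R3 + 1/2·R4.
Reading off the reduced rows gives x1 = 3, x2 = 3, x3 = -3, x4 = 1.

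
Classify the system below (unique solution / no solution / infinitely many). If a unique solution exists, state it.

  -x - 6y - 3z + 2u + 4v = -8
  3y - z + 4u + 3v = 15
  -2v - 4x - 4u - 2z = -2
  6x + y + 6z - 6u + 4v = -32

infinitely many solutions

Row-reduce:
R1 ← R1 / (-1).
R3 ← R3 + 4·R1.
R4 ← R4 − 6·R1.
R2 ← R2 / (3).
R1 ← R1 − 6·R2.
R3 ← R3 − 24·R2.
R4 ← R4 + 35·R2.
R3 ← R3 / (18).
R1 ← R1 − 5·R3.
R2 ← R2 + 1/3·R3.
R4 ← R4 + 71/3·R3.
R4 ← R4 / (-140/27).
R1 ← R1 − 20/9·R4.
R2 ← R2 − 14/27·R4.
R3 ← R3 + 22/9·R4.
Rank is 4 with 5 unknowns, leaving v free.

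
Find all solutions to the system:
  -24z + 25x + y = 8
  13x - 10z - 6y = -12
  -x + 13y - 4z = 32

infinitely many solutions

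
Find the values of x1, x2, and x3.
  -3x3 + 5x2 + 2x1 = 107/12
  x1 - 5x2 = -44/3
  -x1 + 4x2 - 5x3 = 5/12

Row-reduce the augmented matrix:
R1 ← R1 / (2).
R2 ← R2 − 1·R1.
R3 ← R3 + 1·R1.
R2 ← R2 / (-15/2).
R1 ← R1 − 5/2·R2.
R3 ← R3 − 13/2·R2.
R3 ← R3 / (-26/5).
R1 ← R1 + 1·R3.
R2 ← R2 + 1/5·R3.
Reading off the reduced rows gives x1 = 1/3, x2 = 3, x3 = 9/4.

x1 = 1/3, x2 = 3, x3 = 9/4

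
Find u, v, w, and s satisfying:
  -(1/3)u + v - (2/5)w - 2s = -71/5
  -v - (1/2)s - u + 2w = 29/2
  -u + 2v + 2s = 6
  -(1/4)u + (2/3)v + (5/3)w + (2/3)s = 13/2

Row-reduce the augmented matrix:
R1 ← R1 / (-1/3).
R2 ← R2 + 1·R1.
R3 ← R3 + 1·R1.
R4 ← R4 + 1/4·R1.
R2 ← R2 / (-4).
R1 ← R1 + 3·R2.
R3 ← R3 + 1·R2.
R4 ← R4 + 1/12·R2.
R3 ← R3 / (2/5).
R1 ← R1 + 6/5·R3.
R2 ← R2 + 4/5·R3.
R4 ← R4 − 19/10·R3.
R4 ← R4 / (-353/12).
R1 ← R1 − 87/4·R4.
R2 ← R2 − 95/8·R4.
R3 ← R3 − 265/16·R4.
Reading off the reduced rows gives u = -6, v = -5, w = 3, s = 5.

u = -6, v = -5, w = 3, s = 5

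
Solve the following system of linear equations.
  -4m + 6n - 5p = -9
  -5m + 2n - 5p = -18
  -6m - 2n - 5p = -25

Row-reduce:
R1 ← R1 / (-4).
R2 ← R2 + 5·R1.
R3 ← R3 + 6·R1.
R2 ← R2 / (-11/2).
R1 ← R1 + 3/2·R2.
R3 ← R3 + 11·R2.
Row 3 reduces to 0 = 2, a contradiction. The system is inconsistent.

no solution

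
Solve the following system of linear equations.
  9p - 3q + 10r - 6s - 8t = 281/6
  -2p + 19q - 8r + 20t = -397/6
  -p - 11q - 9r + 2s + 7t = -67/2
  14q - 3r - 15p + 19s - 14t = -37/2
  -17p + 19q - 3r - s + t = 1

p = -1, q = -1/2, r = 7/3, s = -5/2, t = -2

Row-reduce the augmented matrix:
R1 ← R1 / (9).
R2 ← R2 + 2·R1.
R3 ← R3 + 1·R1.
R4 ← R4 + 15·R1.
R5 ← R5 + 17·R1.
R2 ← R2 / (55/3).
R1 ← R1 + 1/3·R2.
R3 ← R3 + 34/3·R2.
R4 ← R4 − 9·R2.
R5 ← R5 − 40/3·R2.
R3 ← R3 / (-1891/165).
R1 ← R1 − 166/165·R3.
R2 ← R2 + 52/165·R3.
R4 ← R4 − 2723/165·R3.
R5 ← R5 − 221/11·R3.
R4 ← R4 / (19643/1891).
R1 ← R1 + 1222/1891·R4.
R2 ← R2 + 164/1891·R4.
R3 ← R3 + 84/1891·R4.
R5 ← R5 + 19801/1891·R4.
R5 ← R5 / (-162091/19643).
R1 ← R1 − 404/1511·R5.
R2 ← R2 − 8292/19643·R5.
R3 ← R3 + 30727/19643·R5.
R4 ← R4 + 21289/19643·R5.
Reading off the reduced rows gives p = -1, q = -1/2, r = 7/3, s = -5/2, t = -2.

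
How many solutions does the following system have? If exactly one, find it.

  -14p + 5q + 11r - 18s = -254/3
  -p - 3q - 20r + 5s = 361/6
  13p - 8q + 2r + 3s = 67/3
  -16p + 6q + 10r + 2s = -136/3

Row-reduce the augmented matrix:
R1 ← R1 / (-14).
R2 ← R2 + 1·R1.
R3 ← R3 − 13·R1.
R4 ← R4 + 16·R1.
R2 ← R2 / (-47/14).
R1 ← R1 + 5/14·R2.
R3 ← R3 + 47/14·R2.
R4 ← R4 − 2/7·R2.
R3 ← R3 / (33).
R1 ← R1 − 67/47·R3.
R2 ← R2 − 291/47·R3.
R4 ← R4 + 204/47·R3.
R4 ← R4 / (10586/517).
R1 ← R1 − 2297/1551·R4.
R2 ← R2 − 972/517·R4.
R3 ← R3 + 20/33·R4.
Reading off the reduced rows gives p = 4/3, q = -1/2, r = -5/2, s = 2.

p = 4/3, q = -1/2, r = -5/2, s = 2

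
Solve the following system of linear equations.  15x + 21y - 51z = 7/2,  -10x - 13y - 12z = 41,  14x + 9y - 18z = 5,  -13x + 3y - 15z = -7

Row-reduce:
R1 ← R1 / (15).
R2 ← R2 + 10·R1.
R3 ← R3 − 14·R1.
R4 ← R4 + 13·R1.
R1 ← R1 − 7/5·R2.
R3 ← R3 + 53/5·R2.
R4 ← R4 − 106/5·R2.
R3 ← R3 / (-458).
R1 ← R1 − 61·R3.
R2 ← R2 + 46·R3.
R4 ← R4 − 916·R3.
Row 4 reduces to 0 = -1/2, a contradiction. The system is inconsistent.

no solution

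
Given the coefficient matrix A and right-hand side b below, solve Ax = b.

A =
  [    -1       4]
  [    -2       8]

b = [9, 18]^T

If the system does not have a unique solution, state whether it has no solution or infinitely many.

Row-reduce:
R1 ← R1 / (-1).
R2 ← R2 + 2·R1.
Rank is 1 with 2 unknowns, leaving x_2 free.

infinitely many solutions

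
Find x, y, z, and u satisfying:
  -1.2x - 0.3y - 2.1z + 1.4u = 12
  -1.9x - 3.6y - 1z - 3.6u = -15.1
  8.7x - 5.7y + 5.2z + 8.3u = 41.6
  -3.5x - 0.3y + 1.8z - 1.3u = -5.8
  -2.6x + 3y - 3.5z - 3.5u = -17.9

Row-reduce the augmented matrix:
R1 ← R1 / (-6/5).
R2 ← R2 + 19/10·R1.
R3 ← R3 − 87/10·R1.
R4 ← R4 + 7/2·R1.
R5 ← R5 + 13/5·R1.
R2 ← R2 / (-25/8).
R1 ← R1 − 1/4·R2.
R3 ← R3 + 63/8·R2.
R4 ← R4 − 23/40·R2.
R5 ← R5 − 73/20·R2.
R3 ← R3 / (-3971/250).
R1 ← R1 − 242/125·R3.
R2 ← R2 + 93/125·R3.
R4 ← R4 − 10441/1250·R3.
R5 ← R5 − 4707/1250·R3.
R4 ← R4 / (1087722/99275).
R1 ← R1 − 4338/1805·R4.
R2 ← R2 − 18499/59565·R4.
R3 ← R3 + 8277/3971·R4.
R5 ← R5 + 543861/99275·R4.
R5 reduces to 0 = 0, so the extra equation is consistent.
Reading off the reduced rows gives x = -1, y = -1, z = -1, u = 6.

x = -1, y = -1, z = -1, u = 6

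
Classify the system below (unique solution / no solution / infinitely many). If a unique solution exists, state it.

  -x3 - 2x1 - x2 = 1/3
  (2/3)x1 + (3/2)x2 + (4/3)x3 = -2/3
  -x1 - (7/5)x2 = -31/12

x1 = 1/4, x2 = 5/3, x3 = -5/2

Row-reduce the augmented matrix:
R1 ← R1 / (-2).
R2 ← R2 − 2/3·R1.
R3 ← R3 + 1·R1.
R2 ← R2 / (7/6).
R1 ← R1 − 1/2·R2.
R3 ← R3 + 9/10·R2.
R3 ← R3 / (89/70).
R1 ← R1 − 1/14·R3.
R2 ← R2 − 6/7·R3.
Reading off the reduced rows gives x1 = 1/4, x2 = 5/3, x3 = -5/2.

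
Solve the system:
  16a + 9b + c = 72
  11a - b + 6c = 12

infinitely many solutions

Row-reduce:
R1 ← R1 / (16).
R2 ← R2 − 11·R1.
R2 ← R2 / (-115/16).
R1 ← R1 − 9/16·R2.
Rank is 2 with 3 unknowns, leaving c free.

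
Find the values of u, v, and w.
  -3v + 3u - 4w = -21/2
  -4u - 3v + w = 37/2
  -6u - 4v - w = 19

Row-reduce the augmented matrix:
R1 ← R1 / (3).
R2 ← R2 + 4·R1.
R3 ← R3 + 6·R1.
R2 ← R2 / (-7).
R1 ← R1 + 1·R2.
R3 ← R3 + 10·R2.
R3 ← R3 / (-59/21).
R1 ← R1 + 5/7·R3.
R2 ← R2 − 13/21·R3.
Reading off the reduced rows gives u = -2, v = -5/2, w = 3.

u = -2, v = -5/2, w = 3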